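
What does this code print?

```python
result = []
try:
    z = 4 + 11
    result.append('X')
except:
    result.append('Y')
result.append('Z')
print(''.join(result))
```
XZ

No exception, try block completes normally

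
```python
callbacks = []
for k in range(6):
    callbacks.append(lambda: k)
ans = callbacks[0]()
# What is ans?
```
5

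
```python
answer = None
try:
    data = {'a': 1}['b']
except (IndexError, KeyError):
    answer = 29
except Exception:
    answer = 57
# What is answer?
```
29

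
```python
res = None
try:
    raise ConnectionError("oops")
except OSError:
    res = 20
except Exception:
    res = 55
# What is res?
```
20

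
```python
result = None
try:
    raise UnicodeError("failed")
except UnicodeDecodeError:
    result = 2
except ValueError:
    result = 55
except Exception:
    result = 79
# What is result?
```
55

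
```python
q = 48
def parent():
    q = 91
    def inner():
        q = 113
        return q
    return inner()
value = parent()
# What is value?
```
113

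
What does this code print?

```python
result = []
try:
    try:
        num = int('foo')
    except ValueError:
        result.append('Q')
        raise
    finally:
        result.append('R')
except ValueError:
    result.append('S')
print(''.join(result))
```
QRS

finally runs before re-raised exception propagates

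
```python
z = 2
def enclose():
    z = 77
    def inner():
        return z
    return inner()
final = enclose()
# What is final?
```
77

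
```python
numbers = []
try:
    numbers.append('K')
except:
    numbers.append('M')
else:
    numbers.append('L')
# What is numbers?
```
['K', 'L']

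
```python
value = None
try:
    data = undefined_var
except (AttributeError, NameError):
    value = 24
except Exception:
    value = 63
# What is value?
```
24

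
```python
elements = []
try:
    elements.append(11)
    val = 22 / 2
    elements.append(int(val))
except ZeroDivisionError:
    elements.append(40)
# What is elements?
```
[11, 11]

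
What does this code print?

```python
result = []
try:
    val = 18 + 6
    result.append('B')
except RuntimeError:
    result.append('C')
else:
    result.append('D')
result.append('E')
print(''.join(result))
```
BDE

else block runs when no exception occurs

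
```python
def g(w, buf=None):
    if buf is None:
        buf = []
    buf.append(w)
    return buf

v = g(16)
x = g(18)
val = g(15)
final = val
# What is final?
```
[15]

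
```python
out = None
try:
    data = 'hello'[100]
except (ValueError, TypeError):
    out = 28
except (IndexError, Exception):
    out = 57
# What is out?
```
57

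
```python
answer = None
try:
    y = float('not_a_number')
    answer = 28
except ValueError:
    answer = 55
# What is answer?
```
55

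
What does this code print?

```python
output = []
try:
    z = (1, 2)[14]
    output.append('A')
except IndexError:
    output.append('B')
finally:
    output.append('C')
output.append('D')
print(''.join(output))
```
BCD

finally always runs, even after exception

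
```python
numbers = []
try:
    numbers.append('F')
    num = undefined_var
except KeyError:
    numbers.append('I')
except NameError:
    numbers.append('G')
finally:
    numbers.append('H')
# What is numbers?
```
['F', 'G', 'H']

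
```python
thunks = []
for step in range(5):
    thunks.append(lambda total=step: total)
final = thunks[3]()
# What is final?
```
3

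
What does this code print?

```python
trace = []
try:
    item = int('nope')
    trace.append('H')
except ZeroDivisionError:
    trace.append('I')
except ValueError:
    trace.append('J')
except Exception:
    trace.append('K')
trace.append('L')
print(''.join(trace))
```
JL

ValueError matches before generic Exception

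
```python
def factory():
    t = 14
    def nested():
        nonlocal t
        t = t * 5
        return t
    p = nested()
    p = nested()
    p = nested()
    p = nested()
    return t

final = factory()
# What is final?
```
8750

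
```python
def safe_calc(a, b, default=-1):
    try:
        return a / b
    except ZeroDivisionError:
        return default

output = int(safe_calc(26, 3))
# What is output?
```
8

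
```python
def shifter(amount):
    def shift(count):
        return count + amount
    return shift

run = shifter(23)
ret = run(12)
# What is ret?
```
35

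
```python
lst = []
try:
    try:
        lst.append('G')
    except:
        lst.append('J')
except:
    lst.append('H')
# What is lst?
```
['G']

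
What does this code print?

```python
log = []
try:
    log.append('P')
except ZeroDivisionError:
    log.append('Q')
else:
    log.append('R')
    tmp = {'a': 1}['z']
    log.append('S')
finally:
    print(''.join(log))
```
PR

Try succeeds, else appends 'R', KeyError in else is uncaught, finally prints before exception propagates ('S' never appended)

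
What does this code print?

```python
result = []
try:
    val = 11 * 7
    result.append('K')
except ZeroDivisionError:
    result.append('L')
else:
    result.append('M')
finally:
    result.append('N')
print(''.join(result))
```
KMN

else runs before finally when no exception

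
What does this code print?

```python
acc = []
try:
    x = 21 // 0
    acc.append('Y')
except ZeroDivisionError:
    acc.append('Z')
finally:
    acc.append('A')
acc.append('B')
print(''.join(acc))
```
ZAB

finally always runs, even after exception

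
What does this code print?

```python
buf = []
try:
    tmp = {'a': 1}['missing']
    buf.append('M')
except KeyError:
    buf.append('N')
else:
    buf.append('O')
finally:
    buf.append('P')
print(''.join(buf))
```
NP

Exception: except runs, else skipped, finally runs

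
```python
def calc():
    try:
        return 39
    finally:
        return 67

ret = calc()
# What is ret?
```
67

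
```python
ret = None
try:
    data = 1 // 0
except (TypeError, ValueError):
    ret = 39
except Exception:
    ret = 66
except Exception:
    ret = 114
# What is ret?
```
66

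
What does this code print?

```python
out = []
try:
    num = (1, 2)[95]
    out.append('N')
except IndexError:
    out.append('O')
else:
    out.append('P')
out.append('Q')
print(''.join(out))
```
OQ

else block skipped when exception is caught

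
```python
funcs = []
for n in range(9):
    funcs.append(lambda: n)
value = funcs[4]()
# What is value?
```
8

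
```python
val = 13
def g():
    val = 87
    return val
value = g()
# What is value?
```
87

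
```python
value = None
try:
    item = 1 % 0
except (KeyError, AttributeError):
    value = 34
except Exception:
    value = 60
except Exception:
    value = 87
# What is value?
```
60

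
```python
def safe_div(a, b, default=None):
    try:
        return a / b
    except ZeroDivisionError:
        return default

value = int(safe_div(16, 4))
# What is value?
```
4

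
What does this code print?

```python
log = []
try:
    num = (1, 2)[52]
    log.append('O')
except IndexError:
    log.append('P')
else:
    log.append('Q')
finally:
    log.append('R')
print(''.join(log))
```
PR

Exception: except runs, else skipped, finally runs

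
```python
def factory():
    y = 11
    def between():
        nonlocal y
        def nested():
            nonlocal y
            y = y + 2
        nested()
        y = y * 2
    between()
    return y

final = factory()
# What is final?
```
26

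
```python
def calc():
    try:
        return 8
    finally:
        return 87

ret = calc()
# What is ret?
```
87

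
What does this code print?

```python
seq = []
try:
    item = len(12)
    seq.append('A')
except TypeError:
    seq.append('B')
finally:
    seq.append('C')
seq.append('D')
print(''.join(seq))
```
BCD

finally always runs, even after exception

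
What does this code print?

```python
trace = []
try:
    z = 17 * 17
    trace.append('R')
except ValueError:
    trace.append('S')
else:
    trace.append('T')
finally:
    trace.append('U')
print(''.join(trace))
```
RTU

else runs before finally when no exception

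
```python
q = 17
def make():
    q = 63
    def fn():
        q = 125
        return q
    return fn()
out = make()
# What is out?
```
125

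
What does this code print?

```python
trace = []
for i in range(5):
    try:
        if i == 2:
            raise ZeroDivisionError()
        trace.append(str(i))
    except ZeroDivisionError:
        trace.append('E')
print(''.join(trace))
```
01E34

Exception on i=2 caught, loop continues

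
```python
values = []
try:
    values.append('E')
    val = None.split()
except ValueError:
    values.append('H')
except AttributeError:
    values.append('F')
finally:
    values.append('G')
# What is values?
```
['E', 'F', 'G']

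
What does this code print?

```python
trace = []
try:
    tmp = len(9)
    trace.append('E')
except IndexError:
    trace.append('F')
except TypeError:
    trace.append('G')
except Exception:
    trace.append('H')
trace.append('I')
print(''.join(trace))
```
GI

TypeError matches before generic Exception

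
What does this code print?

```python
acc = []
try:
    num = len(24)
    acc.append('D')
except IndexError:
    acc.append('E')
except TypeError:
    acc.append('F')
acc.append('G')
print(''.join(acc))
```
FG

TypeError is caught by its specific handler, not IndexError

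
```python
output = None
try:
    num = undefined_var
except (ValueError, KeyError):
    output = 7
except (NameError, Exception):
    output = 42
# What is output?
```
42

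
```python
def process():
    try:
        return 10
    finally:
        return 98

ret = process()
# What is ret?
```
98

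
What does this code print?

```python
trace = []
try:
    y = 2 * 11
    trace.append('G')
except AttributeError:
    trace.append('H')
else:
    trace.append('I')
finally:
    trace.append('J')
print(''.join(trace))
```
GIJ

else runs before finally when no exception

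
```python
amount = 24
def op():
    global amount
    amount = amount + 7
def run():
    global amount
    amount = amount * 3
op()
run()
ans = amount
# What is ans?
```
93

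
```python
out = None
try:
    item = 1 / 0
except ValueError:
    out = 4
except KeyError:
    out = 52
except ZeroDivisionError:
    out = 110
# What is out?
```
110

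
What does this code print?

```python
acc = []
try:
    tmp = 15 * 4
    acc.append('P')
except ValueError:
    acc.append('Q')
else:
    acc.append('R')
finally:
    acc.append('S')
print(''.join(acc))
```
PRS

else runs before finally when no exception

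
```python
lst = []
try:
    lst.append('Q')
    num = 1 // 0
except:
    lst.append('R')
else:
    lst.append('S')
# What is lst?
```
['Q', 'R']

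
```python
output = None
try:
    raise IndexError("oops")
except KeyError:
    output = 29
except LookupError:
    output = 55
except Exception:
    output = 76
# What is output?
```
55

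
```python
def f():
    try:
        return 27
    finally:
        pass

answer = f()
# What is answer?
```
27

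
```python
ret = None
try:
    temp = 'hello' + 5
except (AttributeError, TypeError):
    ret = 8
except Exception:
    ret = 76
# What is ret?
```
8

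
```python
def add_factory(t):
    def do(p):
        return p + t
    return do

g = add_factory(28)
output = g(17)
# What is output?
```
45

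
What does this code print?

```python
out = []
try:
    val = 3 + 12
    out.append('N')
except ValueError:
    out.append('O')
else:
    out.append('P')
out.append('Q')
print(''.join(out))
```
NPQ

else block runs when no exception occurs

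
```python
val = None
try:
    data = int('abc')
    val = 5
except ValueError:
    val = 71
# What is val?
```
71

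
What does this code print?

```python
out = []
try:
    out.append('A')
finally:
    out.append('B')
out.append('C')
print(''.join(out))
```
ABC

try/finally without except, no exception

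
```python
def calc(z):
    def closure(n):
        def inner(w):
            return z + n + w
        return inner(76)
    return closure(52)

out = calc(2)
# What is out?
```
130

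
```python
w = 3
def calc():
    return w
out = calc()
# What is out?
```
3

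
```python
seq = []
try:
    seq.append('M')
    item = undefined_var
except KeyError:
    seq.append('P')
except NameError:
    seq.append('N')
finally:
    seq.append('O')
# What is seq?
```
['M', 'N', 'O']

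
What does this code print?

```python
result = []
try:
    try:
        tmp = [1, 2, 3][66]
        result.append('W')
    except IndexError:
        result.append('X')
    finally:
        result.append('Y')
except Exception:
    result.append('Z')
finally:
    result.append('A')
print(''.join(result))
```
XYA

Both finally blocks run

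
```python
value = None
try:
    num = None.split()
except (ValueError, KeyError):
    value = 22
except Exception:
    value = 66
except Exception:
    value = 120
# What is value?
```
66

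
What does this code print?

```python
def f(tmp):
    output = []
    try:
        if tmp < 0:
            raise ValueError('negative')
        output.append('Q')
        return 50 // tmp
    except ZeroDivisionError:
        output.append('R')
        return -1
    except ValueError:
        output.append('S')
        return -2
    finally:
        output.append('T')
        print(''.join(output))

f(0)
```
QRT

tmp=0 causes ZeroDivisionError, caught, finally prints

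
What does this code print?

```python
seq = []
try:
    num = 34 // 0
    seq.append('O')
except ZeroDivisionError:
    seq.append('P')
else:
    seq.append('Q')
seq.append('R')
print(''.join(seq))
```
PR

else block skipped when exception is caught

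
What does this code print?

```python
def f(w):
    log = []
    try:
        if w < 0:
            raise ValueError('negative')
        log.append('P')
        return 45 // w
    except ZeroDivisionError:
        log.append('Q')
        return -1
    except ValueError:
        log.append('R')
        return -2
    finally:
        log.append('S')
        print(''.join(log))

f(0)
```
PQS

w=0 causes ZeroDivisionError, caught, finally prints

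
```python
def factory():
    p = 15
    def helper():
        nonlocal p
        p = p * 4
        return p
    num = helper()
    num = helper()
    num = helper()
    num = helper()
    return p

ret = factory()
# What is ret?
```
3840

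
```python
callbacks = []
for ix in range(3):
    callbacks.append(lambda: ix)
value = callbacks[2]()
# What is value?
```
2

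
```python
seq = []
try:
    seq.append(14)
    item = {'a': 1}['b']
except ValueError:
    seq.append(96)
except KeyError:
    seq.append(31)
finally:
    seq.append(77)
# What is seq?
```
[14, 31, 77]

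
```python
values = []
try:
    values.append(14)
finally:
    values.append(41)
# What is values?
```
[14, 41]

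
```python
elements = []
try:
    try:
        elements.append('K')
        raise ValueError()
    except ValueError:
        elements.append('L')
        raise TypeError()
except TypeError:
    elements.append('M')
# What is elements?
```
['K', 'L', 'M']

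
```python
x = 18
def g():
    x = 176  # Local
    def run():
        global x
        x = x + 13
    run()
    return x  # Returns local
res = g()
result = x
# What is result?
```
31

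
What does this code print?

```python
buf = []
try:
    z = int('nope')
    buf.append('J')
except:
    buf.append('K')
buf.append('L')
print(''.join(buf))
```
KL

Exception raised in try, caught by bare except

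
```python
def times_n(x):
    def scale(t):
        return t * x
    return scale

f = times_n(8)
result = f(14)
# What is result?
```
112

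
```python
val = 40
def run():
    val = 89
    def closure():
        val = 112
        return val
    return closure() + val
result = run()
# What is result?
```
201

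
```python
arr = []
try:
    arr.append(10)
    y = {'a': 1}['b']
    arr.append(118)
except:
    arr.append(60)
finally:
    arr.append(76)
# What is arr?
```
[10, 60, 76]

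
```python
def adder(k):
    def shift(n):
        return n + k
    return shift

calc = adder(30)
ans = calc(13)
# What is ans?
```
43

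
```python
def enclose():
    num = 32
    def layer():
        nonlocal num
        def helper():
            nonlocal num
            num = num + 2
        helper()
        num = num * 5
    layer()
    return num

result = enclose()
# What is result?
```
170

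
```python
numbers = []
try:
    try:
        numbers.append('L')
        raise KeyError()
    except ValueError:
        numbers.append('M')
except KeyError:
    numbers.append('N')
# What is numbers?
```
['L', 'N']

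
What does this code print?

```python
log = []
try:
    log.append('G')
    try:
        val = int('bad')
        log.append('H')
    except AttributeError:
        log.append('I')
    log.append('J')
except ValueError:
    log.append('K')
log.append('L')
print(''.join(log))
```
GKL

Inner handler doesn't match, propagates to outer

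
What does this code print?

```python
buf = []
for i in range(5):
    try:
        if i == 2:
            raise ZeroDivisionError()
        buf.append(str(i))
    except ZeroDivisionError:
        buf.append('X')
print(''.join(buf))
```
01X34

Exception on i=2 caught, loop continues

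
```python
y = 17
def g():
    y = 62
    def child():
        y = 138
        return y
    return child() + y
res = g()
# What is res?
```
200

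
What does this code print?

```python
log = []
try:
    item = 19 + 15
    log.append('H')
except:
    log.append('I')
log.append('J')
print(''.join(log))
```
HJ

No exception, try block completes normally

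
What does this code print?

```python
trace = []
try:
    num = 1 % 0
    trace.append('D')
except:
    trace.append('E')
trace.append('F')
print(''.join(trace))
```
EF

Exception raised in try, caught by bare except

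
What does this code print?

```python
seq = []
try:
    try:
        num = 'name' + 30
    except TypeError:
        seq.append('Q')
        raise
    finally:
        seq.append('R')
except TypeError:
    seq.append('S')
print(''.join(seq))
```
QRS

finally runs before re-raised exception propagates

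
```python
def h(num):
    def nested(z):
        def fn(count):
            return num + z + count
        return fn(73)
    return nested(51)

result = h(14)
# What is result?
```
138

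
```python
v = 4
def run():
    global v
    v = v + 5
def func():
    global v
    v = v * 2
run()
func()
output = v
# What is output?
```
18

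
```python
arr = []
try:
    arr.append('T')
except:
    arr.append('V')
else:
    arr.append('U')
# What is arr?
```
['T', 'U']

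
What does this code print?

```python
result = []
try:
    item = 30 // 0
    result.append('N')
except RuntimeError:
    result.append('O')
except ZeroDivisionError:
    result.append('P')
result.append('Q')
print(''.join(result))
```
PQ

ZeroDivisionError is caught by its specific handler, not RuntimeError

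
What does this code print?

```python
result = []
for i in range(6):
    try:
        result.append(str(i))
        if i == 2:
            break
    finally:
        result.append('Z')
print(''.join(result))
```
0Z1Z2Z

finally runs even when breaking out of loop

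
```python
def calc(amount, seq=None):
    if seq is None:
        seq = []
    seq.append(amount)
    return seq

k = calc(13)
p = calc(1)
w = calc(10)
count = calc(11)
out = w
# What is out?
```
[10]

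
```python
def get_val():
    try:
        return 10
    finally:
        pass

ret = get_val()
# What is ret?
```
10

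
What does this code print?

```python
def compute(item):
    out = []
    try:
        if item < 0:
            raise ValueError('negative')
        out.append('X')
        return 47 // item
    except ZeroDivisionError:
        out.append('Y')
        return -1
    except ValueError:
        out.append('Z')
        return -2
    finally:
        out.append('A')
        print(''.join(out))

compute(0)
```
XYA

item=0 causes ZeroDivisionError, caught, finally prints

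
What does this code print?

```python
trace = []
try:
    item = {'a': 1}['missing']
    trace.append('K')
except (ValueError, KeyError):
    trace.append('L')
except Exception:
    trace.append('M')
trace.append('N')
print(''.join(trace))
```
LN

KeyError matches tuple containing it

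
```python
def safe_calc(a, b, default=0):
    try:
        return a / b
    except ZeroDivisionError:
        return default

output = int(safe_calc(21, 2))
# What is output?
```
10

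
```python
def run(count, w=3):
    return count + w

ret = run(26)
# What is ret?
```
29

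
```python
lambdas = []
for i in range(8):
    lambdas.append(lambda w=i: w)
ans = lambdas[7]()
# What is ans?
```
7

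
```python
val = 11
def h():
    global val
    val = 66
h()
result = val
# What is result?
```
66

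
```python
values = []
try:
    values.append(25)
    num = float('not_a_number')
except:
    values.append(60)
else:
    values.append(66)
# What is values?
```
[25, 60]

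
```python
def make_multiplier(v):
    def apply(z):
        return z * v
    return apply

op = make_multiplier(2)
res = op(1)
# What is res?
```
2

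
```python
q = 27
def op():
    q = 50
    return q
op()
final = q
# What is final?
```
27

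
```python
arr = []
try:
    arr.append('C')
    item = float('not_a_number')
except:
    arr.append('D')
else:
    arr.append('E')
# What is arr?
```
['C', 'D']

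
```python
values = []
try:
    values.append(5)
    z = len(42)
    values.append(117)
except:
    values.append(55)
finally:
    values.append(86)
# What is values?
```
[5, 55, 86]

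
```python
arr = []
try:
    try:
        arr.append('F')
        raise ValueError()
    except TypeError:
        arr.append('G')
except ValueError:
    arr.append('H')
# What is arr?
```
['F', 'H']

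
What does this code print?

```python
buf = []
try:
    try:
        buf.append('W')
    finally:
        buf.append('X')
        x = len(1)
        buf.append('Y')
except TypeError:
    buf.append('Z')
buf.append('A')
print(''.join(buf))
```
WXZA

Exception in inner finally caught by outer except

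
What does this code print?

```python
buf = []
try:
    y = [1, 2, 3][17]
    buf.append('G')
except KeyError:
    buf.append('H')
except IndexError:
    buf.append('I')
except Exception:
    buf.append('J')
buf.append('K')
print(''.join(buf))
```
IK

IndexError matches before generic Exception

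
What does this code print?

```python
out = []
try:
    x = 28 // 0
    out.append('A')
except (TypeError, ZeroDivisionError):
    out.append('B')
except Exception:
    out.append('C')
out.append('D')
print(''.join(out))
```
BD

ZeroDivisionError matches tuple containing it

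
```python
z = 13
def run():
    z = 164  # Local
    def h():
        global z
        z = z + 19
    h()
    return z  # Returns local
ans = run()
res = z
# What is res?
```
32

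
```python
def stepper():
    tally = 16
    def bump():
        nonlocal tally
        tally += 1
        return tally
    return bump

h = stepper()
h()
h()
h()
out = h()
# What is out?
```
20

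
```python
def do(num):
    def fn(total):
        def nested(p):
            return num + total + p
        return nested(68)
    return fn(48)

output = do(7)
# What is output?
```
123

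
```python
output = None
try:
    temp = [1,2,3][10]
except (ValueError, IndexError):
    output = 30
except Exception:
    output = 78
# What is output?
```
30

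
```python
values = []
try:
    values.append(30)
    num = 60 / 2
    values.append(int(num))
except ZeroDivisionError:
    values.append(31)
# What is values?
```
[30, 30]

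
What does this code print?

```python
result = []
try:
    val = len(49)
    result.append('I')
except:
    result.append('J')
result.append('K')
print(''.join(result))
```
JK

Exception raised in try, caught by bare except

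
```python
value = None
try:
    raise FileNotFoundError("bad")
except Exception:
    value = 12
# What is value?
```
12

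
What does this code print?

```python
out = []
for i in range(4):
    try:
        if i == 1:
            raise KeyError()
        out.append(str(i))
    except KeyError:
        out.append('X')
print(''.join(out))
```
0X23

Exception on i=1 caught, loop continues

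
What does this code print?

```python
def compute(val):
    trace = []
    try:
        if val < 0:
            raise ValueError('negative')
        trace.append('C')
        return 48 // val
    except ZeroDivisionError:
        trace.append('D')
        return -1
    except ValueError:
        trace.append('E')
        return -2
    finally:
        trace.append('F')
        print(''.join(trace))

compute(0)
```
CDF

val=0 causes ZeroDivisionError, caught, finally prints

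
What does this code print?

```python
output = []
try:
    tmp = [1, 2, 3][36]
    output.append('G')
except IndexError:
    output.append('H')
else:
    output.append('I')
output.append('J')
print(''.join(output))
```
HJ

else block skipped when exception is caught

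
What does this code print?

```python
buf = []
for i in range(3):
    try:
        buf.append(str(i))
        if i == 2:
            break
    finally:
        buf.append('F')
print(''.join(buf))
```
0F1F2F

finally runs even when breaking out of loop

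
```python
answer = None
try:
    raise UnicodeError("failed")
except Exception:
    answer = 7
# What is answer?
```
7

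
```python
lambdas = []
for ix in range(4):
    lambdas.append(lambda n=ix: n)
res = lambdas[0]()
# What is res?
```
0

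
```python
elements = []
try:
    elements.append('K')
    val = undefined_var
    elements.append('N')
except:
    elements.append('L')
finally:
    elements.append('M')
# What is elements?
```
['K', 'L', 'M']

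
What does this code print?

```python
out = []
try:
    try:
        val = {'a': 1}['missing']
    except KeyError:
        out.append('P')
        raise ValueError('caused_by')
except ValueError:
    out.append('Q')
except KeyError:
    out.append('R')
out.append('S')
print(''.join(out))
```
PQS

ValueError raised and caught, original KeyError not re-raised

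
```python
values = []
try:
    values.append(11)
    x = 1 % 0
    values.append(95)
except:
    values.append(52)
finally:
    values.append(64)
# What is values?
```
[11, 52, 64]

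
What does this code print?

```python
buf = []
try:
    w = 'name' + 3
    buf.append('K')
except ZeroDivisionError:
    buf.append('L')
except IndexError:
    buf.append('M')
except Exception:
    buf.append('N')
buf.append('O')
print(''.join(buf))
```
NO

TypeError not specifically caught, falls to Exception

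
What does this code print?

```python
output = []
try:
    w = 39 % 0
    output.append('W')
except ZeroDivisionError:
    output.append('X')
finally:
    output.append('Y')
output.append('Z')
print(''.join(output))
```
XYZ

finally always runs, even after exception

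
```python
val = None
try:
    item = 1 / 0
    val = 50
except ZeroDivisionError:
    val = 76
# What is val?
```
76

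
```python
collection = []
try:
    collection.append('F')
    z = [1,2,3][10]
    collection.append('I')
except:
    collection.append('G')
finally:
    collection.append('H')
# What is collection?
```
['F', 'G', 'H']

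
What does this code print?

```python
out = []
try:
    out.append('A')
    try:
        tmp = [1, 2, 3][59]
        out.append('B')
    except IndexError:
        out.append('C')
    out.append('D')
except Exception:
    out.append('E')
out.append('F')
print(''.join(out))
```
ACDF

Inner exception caught by inner handler, outer continues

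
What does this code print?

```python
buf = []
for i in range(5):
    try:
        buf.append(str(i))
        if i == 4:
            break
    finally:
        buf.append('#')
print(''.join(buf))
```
0#1#2#3#4#

finally runs even when breaking out of loop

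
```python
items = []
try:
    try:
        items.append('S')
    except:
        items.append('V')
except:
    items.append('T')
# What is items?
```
['S']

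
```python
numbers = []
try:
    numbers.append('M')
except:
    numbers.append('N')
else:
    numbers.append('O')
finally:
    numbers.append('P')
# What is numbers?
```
['M', 'O', 'P']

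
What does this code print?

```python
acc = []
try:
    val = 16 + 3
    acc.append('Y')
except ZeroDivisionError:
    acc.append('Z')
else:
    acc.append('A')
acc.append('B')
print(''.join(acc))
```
YAB

else block runs when no exception occurs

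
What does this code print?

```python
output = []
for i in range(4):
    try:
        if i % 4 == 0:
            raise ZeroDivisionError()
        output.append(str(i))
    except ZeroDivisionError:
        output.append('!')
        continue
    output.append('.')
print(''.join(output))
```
!1.2.3.

continue in except skips rest of loop body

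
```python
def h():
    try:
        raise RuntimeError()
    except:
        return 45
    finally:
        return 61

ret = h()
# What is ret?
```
61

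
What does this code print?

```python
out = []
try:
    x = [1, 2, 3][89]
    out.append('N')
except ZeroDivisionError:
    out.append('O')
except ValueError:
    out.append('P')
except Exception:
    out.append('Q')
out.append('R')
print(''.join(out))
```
QR

IndexError not specifically caught, falls to Exception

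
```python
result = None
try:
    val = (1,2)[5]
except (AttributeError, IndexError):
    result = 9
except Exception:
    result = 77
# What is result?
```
9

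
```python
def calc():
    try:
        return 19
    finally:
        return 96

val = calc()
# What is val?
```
96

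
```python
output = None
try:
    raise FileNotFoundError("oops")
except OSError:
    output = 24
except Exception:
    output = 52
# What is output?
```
24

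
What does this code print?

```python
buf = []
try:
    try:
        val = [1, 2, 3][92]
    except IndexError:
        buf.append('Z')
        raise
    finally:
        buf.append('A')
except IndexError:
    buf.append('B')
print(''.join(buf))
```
ZAB

finally runs before re-raised exception propagates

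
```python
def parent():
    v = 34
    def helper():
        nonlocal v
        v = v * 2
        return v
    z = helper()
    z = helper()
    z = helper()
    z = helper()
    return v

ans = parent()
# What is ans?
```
544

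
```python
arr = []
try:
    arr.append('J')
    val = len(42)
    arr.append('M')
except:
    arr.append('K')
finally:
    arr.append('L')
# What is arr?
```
['J', 'K', 'L']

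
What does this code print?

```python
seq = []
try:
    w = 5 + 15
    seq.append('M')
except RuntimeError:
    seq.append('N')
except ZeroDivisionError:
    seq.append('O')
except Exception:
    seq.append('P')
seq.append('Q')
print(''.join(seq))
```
MQ

No exception, try block completes normally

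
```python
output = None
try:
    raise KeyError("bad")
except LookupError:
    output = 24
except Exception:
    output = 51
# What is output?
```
24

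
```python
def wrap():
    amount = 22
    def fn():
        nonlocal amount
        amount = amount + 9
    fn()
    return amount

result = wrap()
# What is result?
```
31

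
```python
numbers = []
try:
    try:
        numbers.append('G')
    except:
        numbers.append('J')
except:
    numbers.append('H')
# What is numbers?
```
['G']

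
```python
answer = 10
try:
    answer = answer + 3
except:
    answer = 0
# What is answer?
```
13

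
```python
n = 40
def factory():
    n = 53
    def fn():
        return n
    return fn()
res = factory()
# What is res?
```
53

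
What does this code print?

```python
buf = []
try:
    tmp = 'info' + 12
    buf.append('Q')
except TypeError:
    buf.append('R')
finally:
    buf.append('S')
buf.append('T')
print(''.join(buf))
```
RST

finally always runs, even after exception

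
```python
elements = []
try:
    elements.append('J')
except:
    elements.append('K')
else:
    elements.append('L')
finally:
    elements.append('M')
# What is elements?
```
['J', 'L', 'M']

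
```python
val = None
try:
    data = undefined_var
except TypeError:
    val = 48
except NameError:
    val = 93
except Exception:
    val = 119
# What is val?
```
93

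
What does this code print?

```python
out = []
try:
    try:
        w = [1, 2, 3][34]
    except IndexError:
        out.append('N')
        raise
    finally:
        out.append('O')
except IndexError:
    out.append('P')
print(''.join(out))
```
NOP

finally runs before re-raised exception propagates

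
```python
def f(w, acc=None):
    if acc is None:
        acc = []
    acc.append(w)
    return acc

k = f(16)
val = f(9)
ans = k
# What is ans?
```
[16]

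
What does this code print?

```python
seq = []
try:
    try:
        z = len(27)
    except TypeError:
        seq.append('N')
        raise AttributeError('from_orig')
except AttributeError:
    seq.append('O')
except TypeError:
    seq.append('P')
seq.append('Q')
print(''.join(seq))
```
NOQ

AttributeError raised and caught, original TypeError not re-raised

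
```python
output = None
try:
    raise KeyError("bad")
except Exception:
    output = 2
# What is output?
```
2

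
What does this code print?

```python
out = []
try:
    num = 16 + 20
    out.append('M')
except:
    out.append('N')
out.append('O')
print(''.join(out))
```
MO

No exception, try block completes normally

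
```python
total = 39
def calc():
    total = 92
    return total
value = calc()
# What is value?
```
92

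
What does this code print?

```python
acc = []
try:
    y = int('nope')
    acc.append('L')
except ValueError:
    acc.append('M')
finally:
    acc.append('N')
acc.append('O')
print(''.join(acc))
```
MNO

finally always runs, even after exception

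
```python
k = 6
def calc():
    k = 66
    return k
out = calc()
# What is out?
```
66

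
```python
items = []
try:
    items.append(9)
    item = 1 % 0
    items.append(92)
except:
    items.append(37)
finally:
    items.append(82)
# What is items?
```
[9, 37, 82]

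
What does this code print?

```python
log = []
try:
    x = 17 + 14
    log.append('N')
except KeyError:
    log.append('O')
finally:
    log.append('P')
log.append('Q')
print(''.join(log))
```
NPQ

finally runs after normal execution too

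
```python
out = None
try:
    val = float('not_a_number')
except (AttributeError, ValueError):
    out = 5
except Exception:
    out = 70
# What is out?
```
5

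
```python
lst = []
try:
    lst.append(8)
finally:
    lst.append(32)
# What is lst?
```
[8, 32]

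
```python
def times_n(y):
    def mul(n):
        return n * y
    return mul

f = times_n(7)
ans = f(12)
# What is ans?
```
84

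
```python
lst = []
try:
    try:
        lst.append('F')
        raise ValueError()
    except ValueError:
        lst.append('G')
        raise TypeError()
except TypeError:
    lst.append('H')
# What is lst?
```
['F', 'G', 'H']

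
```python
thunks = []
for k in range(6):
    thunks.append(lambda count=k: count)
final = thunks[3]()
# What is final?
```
3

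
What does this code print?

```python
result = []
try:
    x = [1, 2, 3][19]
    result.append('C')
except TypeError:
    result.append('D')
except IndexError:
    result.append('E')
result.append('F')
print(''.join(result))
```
EF

IndexError is caught by its specific handler, not TypeError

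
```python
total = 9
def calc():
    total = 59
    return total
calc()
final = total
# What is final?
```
9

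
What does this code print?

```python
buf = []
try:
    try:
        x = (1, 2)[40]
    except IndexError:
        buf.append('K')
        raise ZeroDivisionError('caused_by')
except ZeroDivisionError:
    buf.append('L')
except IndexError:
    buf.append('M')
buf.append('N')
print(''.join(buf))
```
KLN

ZeroDivisionError raised and caught, original IndexError not re-raised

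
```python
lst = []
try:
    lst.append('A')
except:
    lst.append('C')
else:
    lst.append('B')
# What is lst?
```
['A', 'B']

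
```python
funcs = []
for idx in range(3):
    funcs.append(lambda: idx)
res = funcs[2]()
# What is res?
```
2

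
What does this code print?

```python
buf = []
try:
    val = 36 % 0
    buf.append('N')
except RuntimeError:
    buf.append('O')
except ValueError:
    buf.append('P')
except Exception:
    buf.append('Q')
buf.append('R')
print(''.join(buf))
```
QR

ZeroDivisionError not specifically caught, falls to Exception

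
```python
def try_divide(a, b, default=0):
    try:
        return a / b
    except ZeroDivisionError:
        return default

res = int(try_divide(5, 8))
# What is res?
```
0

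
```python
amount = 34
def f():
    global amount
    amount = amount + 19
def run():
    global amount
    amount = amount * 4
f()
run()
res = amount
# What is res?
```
212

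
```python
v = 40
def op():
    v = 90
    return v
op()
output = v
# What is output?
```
40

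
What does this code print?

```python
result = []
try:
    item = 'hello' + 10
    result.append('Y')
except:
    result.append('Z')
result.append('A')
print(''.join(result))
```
ZA

Exception raised in try, caught by bare except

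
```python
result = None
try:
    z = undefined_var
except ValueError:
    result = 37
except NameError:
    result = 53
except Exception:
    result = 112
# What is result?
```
53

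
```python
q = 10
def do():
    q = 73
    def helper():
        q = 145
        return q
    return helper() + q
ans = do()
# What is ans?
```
218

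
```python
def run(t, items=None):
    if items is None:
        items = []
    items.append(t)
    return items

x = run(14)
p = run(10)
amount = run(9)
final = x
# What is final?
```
[14]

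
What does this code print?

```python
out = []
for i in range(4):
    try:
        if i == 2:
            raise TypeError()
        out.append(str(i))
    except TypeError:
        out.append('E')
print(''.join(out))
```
01E3

Exception on i=2 caught, loop continues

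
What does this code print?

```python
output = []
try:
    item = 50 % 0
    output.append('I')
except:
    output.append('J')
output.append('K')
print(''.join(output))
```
JK

Exception raised in try, caught by bare except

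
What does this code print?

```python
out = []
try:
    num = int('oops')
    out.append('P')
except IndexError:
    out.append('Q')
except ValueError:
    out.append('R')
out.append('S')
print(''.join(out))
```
RS

ValueError is caught by its specific handler, not IndexError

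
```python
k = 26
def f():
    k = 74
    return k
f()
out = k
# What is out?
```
26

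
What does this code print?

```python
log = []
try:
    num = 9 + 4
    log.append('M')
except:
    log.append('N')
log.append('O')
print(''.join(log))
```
MO

No exception, try block completes normally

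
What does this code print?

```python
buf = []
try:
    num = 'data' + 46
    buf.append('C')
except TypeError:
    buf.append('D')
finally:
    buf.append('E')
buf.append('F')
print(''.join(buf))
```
DEF

finally always runs, even after exception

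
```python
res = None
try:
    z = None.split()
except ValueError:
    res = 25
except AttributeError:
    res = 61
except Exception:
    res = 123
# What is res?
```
61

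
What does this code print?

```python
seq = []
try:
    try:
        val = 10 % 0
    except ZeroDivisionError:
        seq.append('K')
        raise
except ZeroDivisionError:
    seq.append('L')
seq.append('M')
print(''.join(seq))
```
KLM

raise without argument re-raises current exception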